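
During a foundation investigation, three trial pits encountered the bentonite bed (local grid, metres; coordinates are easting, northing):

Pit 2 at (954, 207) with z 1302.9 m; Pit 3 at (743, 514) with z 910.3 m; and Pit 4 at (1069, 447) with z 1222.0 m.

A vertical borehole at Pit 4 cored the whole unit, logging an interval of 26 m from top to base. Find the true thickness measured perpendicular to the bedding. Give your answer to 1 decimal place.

17.6 m

Two edge vectors: Pit 2→Pit 3 = (-211, 307, -392.6), Pit 2→Pit 4 = (115, 240, -80.9).
Normal n = (Pit 2→Pit 3) × (Pit 2→Pit 4) = (69387.7, -62218.9, -85945).
So ∂z/∂easting = −n_x/n_z = 0.80735 and ∂z/∂northing = −n_y/n_z = −0.72394.
|∇z| = √(a²+b²) = 1.08439, so dip δ = arctan(1.08439) = 47.32°.
True thickness = vertical thickness × cos δ = 26 × cos 47.32° = 17.6 m.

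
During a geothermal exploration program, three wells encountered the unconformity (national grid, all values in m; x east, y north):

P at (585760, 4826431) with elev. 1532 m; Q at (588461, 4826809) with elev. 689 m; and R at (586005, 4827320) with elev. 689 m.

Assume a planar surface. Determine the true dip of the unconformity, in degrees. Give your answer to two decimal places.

Two edge vectors: P→Q = (2701, 378, -843), P→R = (245, 889, -843).
Normal n = (P→Q) × (P→R) = (430773, 2070408, 2308579).
So ∂z/∂x = −n_x/n_z = −0.18660 and ∂z/∂y = −n_y/n_z = −0.89683.
Gradient magnitude |∇z| = √(a² + b²) = √(0.03482 + 0.80431) = 0.91604.
True dip = arctan(0.91604) = 42.49°, dipping toward NNE (azimuth ≈ 012°).

42.49°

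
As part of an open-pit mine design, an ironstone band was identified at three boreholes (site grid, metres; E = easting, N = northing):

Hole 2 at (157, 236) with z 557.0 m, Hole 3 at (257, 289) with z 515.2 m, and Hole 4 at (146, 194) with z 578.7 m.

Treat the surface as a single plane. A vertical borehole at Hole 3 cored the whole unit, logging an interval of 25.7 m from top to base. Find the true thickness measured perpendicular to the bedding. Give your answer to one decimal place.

Two edge vectors: Hole 2→Hole 3 = (100, 53, -41.8), Hole 2→Hole 4 = (-11, -42, 21.7).
Normal n = (Hole 2→Hole 3) × (Hole 2→Hole 4) = (-605.5, -1710.2, -3617).
So ∂z/∂E = −n_x/n_z = −0.16740 and ∂z/∂N = −n_y/n_z = −0.47282.
|∇z| = √(a²+b²) = 0.50158, so dip δ = arctan(0.50158) = 26.64°.
True thickness = vertical thickness × cos δ = 25.7 × cos 26.64° = 23.0 m.

23.0 m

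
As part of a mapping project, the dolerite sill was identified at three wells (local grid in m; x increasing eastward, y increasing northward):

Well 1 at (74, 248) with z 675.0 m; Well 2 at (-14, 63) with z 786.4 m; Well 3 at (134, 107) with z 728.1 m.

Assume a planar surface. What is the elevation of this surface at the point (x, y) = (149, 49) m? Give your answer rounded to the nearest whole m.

Two edge vectors: Well 1→Well 2 = (-88, -185, 111.4), Well 1→Well 3 = (60, -141, 53.1).
Normal n = (Well 1→Well 2) × (Well 1→Well 3) = (5883.9, 11356.8, 23508).
So ∂z/∂x = −n_x/n_z = −0.25029 and ∂z/∂y = −n_y/n_z = −0.48310.
Intercept c from Well 1: 675 + 18.52 + 119.81 = 813.33.
At (149, 49): z = −37.3 − 23.7 + 813.33 = 752.4 m.

752 m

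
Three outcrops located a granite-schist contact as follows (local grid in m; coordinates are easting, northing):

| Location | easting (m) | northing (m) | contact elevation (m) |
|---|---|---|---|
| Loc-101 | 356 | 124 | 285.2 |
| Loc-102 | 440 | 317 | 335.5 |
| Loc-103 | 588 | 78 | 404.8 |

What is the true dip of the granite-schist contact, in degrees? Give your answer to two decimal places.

27.62°

Let the plane be z = a·easting + b·northing + c.
Loc-102−Loc-101: 84a + 193b = 50.3;  Loc-103−Loc-101: 232a − 46b = 119.6.
Solving gives a = 0.52213, b = 0.03337.
Gradient magnitude |∇z| = √(a² + b²) = √(0.27262 + 0.00111) = 0.52320.
True dip = arctan(0.52320) = 27.62°, dipping toward W (azimuth ≈ 266°).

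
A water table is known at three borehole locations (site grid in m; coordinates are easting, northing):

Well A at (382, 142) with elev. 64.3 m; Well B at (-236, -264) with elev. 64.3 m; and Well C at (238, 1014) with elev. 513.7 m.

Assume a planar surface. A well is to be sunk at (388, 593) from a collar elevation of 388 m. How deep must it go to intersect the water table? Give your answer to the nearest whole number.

Two edge vectors: Well A→Well B = (-618, -406, 0), Well A→Well C = (-144, 872, 449.4).
Normal n = (Well A→Well B) × (Well A→Well C) = (-182456.4, 277729.2, -597360).
So ∂z/∂easting = −n_x/n_z = −0.30544 and ∂z/∂northing = −n_y/n_z = 0.46493.
Intercept c from Well A: 64.3 + 116.68 − 66.02 = 114.96.
At (388, 593): z_contact = −118.5 + 275.7 + 114.96 = 272.1 m.
Depth below ground = 388 − 272.1 = 116 m.

116 m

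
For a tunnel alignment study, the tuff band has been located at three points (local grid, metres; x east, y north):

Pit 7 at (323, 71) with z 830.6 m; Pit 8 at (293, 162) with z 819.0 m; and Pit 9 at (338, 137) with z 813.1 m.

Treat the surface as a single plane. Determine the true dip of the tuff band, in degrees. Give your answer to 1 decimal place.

17.9°

Two edge vectors: Pit 7→Pit 8 = (-30, 91, -11.6), Pit 7→Pit 9 = (15, 66, -17.5).
Normal n = (Pit 7→Pit 8) × (Pit 7→Pit 9) = (-826.9, -699, -3345).
So ∂z/∂x = −n_x/n_z = −0.24720 and ∂z/∂y = −n_y/n_z = −0.20897.
Gradient magnitude |∇z| = √(a² + b²) = √(0.06111 + 0.04367) = 0.32369.
True dip = arctan(0.32369) = 17.9°, dipping toward NE (azimuth ≈ 050°).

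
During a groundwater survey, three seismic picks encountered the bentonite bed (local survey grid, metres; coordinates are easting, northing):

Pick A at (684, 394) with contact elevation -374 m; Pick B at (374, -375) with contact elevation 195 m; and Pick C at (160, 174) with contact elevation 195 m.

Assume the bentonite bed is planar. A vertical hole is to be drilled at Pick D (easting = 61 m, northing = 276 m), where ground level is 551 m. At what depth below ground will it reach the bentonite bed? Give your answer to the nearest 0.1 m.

300.7 m

Two edge vectors: Pick A→Pick B = (-310, -769, 569), Pick A→Pick C = (-524, -220, 569).
Normal n = (Pick A→Pick B) × (Pick A→Pick C) = (-312381, -121766, -334756).
So ∂z/∂easting = −n_x/n_z = −0.93316 and ∂z/∂northing = −n_y/n_z = −0.36375.
Intercept c from Pick A: -374 + 638.28 + 143.32 = 407.60.
At (61, 276): z_contact = −56.92 − 100.39 + 407.60 = 250.28 m.
Depth below ground = 551 − 250.28 = 300.7 m.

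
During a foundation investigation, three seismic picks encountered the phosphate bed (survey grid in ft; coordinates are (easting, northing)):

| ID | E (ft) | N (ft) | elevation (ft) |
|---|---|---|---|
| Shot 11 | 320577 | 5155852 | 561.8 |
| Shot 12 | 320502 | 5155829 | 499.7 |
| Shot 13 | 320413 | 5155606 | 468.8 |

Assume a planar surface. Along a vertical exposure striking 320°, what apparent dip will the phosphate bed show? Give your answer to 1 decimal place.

Let the plane be z = a·E + b·N + c.
Shot 12−Shot 11: −75a − 23b = −62.1;  Shot 13−Shot 11: −164a − 246b = −93.
Solving gives a = 0.89505, b = −0.21865.
Unit vector along 320° is (sin 320°, cos 320°) = (-0.6428, 0.7660).
Slope in that direction = a·(-0.6428) + b·(0.7660) = −0.74283.
Apparent dip = arctan|0.74283| = 36.6° (true dip is 42.7°, so apparent ≤ true as expected).

36.6°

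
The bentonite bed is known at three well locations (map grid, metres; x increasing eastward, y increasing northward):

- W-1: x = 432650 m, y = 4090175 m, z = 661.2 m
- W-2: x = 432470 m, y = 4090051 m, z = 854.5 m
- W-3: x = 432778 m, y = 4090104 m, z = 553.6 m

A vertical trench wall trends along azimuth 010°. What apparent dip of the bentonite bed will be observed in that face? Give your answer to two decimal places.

Two edge vectors: W-1→W-2 = (-180, -124, 193.3), W-1→W-3 = (128, -71, -107.6).
Normal n = (W-1→W-2) × (W-1→W-3) = (27066.7, 5374.4, 28652).
So ∂z/∂x = −n_x/n_z = −0.94467 and ∂z/∂y = −n_y/n_z = −0.18758.
Unit vector along 010° is (sin 10°, cos 10°) = (0.1736, 0.9848).
Slope in that direction = a·(0.1736) + b·(0.9848) = −0.34877.
Apparent dip = arctan|0.34877| = 19.23° (true dip is 43.9°, so apparent ≤ true as expected).

19.23°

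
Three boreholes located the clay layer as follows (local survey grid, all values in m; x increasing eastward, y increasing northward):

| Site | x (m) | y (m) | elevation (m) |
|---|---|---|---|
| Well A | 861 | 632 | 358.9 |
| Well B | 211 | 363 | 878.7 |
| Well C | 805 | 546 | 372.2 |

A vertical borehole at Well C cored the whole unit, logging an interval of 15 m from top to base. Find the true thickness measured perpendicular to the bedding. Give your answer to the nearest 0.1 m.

10.0 m

Two edge vectors: Well A→Well B = (-650, -269, 519.8), Well A→Well C = (-56, -86, 13.3).
Normal n = (Well A→Well B) × (Well A→Well C) = (41125.1, -20463.8, 40836).
So ∂z/∂x = −n_x/n_z = −1.00708 and ∂z/∂y = −n_y/n_z = 0.50112.
|∇z| = √(a²+b²) = 1.12487, so dip δ = arctan(1.12487) = 48.36°.
True thickness = vertical thickness × cos δ = 15 × cos 48.36° = 10.0 m.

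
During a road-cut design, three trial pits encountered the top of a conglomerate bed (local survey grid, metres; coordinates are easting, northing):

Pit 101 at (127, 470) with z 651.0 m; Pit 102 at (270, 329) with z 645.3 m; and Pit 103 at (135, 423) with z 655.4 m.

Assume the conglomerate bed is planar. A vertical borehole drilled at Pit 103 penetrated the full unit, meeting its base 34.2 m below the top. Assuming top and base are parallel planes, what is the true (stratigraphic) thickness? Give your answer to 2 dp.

33.54 m

Two edge vectors: Pit 101→Pit 102 = (143, -141, -5.7), Pit 101→Pit 103 = (8, -47, 4.4).
Normal n = (Pit 101→Pit 102) × (Pit 101→Pit 103) = (-888.3, -674.8, -5593).
So ∂z/∂easting = −n_x/n_z = −0.15882 and ∂z/∂northing = −n_y/n_z = −0.12065.
|∇z| = √(a²+b²) = 0.19945, so dip δ = arctan(0.19945) = 11.28°.
True thickness = vertical thickness × cos δ = 34.2 × cos 11.28° = 33.54 m.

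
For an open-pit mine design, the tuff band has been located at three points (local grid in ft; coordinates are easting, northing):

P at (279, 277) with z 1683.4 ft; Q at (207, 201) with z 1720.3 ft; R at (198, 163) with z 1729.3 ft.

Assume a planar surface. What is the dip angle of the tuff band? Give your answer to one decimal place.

20.9°

Let the plane be z = a·easting + b·northing + c.
Q−P: −72a − 76b = 36.9;  R−P: −81a − 114b = 45.9.
Solving gives a = −0.35000, b = −0.15395.
Gradient magnitude |∇z| = √(a² + b²) = √(0.12250 + 0.02370) = 0.38236.
True dip = arctan(0.38236) = 20.9°, dipping toward ENE (azimuth ≈ 066°).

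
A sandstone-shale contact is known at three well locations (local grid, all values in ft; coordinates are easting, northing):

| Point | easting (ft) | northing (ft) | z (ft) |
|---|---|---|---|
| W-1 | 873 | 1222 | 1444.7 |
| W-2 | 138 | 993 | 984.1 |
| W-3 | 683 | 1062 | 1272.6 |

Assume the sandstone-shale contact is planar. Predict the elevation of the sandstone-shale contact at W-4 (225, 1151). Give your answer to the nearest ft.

1107 ft

Let the plane be z = a·easting + b·northing + c.
W-2−W-1: −735a − 229b = −460.6;  W-3−W-1: −190a − 160b = −172.1.
Solving gives a = 0.46275, b = 0.52611.
Then c = 1444.7 − a·873 − b·1222 = 397.81.
At (225, 1151): z = 104.1 + 605.6 + 397.81 = 1107.5 ft.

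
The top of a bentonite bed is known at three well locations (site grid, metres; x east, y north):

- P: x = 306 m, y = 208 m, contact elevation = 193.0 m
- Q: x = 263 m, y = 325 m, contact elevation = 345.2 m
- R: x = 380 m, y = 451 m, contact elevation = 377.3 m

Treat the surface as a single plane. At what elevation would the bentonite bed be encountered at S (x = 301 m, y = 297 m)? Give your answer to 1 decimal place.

286.4 m

Let the plane be z = a·x + b·y + c.
Q−P: −43a + 117b = 152.2;  R−P: 74a + 243b = 184.3.
Solving gives a = −0.80711, b = 1.00422.
Then c = 193 − a·306 − b·208 = 231.10.
At (301, 297): z = −242.9 + 298.3 + 231.10 = 286.4 m.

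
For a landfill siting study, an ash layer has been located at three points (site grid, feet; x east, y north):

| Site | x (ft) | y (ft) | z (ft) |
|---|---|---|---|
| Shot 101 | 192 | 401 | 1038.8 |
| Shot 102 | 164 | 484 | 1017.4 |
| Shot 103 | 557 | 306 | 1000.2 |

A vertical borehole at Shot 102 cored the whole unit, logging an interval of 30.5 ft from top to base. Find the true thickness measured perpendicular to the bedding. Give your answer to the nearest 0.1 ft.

Two edge vectors: Shot 101→Shot 102 = (-28, 83, -21.4), Shot 101→Shot 103 = (365, -95, -38.6).
Normal n = (Shot 101→Shot 102) × (Shot 101→Shot 103) = (-5236.8, -8891.8, -27635).
So ∂z/∂x = −n_x/n_z = −0.18950 and ∂z/∂y = −n_y/n_z = −0.32176.
|∇z| = √(a²+b²) = 0.37341, so dip δ = arctan(0.37341) = 20.48°.
True thickness = vertical thickness × cos δ = 30.5 × cos 20.48° = 28.6 ft.

28.6 ft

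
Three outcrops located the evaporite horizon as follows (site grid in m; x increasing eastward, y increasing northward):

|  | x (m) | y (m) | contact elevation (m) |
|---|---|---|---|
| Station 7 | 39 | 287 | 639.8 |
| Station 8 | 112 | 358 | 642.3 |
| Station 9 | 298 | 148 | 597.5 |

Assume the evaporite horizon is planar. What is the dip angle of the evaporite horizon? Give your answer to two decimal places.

9.12°

Let the plane be z = a·x + b·y + c.
Station 8−Station 7: 73a + 71b = 2.5;  Station 9−Station 7: 259a − 139b = −42.3.
Solving gives a = −0.09307, b = 0.13090.
Gradient magnitude |∇z| = √(a² + b²) = √(0.00866 + 0.01714) = 0.16061.
True dip = arctan(0.16061) = 9.12°, dipping toward SE (azimuth ≈ 145°).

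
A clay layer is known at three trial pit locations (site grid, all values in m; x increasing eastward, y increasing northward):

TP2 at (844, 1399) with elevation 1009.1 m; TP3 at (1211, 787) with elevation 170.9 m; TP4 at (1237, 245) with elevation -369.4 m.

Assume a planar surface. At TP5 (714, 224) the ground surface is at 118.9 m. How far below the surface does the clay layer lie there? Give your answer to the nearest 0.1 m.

Two edge vectors: TP2→TP3 = (367, -612, -838.2), TP2→TP4 = (393, -1154, -1378.5).
Normal n = (TP2→TP3) × (TP2→TP4) = (-123640.8, 176496.9, -183002).
So ∂z/∂x = −n_x/n_z = −0.675625 and ∂z/∂y = −n_y/n_z = 0.964453.
Intercept c from TP2: 1009.1 + 570.23 − 1349.27 = 230.06.
At (714, 224): z_contact = −482.40 + 216.04 + 230.06 = -36.30 m.
Depth below ground = 118.9 − (-36.30) = 155.2 m.

155.2 m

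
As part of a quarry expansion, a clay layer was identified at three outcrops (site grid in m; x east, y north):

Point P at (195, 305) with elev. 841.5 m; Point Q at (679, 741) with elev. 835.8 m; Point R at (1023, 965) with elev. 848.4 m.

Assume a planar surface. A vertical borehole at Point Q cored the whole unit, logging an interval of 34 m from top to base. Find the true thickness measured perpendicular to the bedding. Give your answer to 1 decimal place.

Two edge vectors: Point P→Point Q = (484, 436, -5.7), Point P→Point R = (828, 660, 6.9).
Normal n = (Point P→Point Q) × (Point P→Point R) = (6770.4, -8059.2, -41568).
So ∂z/∂x = −n_x/n_z = 0.16288 and ∂z/∂y = −n_y/n_z = −0.19388.
|∇z| = √(a²+b²) = 0.25321, so dip δ = arctan(0.25321) = 14.21°.
True thickness = vertical thickness × cos δ = 34 × cos 14.21° = 33.0 m.

33.0 m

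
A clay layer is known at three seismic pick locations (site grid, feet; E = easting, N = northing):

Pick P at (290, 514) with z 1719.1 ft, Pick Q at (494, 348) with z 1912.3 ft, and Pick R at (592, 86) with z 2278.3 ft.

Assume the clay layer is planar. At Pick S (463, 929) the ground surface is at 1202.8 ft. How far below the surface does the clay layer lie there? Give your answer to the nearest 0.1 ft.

Let the plane be z = a·E + b·N + c.
Pick Q−Pick P: 204a − 166b = 193.2;  Pick R−Pick P: 302a − 428b = 559.2.
Solving gives a = −0.27266, b = −1.49893.
Then c = 1719.1 − a·290 − b·514 = 2568.62.
At (463, 929): z_contact = −126.24 − 1392.51 + 2568.62 = 1049.87 ft.
Depth below ground = 1202.8 − 1049.87 = 152.9 ft.

152.9 ft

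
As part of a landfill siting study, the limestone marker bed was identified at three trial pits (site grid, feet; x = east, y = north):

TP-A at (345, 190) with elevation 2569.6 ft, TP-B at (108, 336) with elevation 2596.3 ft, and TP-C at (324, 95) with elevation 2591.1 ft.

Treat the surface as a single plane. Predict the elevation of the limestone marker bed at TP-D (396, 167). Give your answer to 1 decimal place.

Two edge vectors: TP-A→TP-B = (-237, 146, 26.7), TP-A→TP-C = (-21, -95, 21.5).
Normal n = (TP-A→TP-B) × (TP-A→TP-C) = (5675.5, 4534.8, 25581).
So ∂z/∂x = −n_x/n_z = −0.22186 and ∂z/∂y = −n_y/n_z = −0.17727.
Intercept c from TP-A: 2569.6 + 76.54 + 33.68 = 2679.82.
At (396, 167): z = −87.9 − 29.6 + 2679.82 = 2562.4 ft.

2562.4 ft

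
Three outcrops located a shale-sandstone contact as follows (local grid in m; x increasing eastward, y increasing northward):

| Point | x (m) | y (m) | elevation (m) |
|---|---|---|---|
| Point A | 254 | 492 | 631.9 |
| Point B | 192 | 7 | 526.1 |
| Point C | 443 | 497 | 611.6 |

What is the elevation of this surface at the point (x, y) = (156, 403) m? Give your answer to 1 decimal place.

622.3 m

Let the plane be z = a·x + b·y + c.
Point B−Point A: −62a − 485b = −105.8;  Point C−Point A: 189a + 5b = −20.3.
Solving gives a = −0.11356, b = 0.23266.
Then c = 631.9 − a·254 − b·492 = 546.28.
At (156, 403): z = −17.7 + 93.8 + 546.28 = 622.3 m.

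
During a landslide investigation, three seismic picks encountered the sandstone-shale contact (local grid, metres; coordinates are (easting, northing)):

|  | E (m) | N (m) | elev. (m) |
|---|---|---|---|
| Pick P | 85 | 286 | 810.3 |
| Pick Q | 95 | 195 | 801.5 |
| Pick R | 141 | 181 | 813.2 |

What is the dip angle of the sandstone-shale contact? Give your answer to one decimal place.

Two edge vectors: Pick P→Pick Q = (10, -91, -8.8), Pick P→Pick R = (56, -105, 2.9).
Normal n = (Pick P→Pick Q) × (Pick P→Pick R) = (-1187.9, -521.8, 4046).
So ∂z/∂E = −n_x/n_z = 0.29360 and ∂z/∂N = −n_y/n_z = 0.12897.
Gradient magnitude |∇z| = √(a² + b²) = √(0.08620 + 0.01663) = 0.32068.
True dip = arctan(0.32068) = 17.8°, dipping toward WSW (azimuth ≈ 246°).

17.8°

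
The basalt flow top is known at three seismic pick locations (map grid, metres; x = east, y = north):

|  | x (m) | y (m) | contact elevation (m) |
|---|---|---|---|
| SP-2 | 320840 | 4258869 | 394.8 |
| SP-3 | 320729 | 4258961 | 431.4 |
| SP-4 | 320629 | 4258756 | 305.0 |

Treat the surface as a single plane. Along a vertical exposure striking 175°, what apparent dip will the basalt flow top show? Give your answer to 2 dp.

28.38°

Two edge vectors: SP-2→SP-3 = (-111, 92, 36.6), SP-2→SP-4 = (-211, -113, -89.8).
Normal n = (SP-2→SP-3) × (SP-2→SP-4) = (-4125.8, -17690.4, 31955).
So ∂z/∂x = −n_x/n_z = 0.12911 and ∂z/∂y = −n_y/n_z = 0.55360.
Unit vector along 175° is (sin 175°, cos 175°) = (0.0872, -0.9962).
Slope in that direction = a·(0.0872) + b·(-0.9962) = −0.54024.
Apparent dip = arctan|0.54024| = 28.38° (true dip is 29.6°, so apparent ≤ true as expected).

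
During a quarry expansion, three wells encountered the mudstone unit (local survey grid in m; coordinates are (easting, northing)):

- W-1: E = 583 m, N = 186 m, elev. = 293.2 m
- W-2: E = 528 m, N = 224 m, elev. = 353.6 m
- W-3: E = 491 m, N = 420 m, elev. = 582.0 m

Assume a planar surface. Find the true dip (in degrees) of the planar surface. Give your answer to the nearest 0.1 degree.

Two edge vectors: W-1→W-2 = (-55, 38, 60.4), W-1→W-3 = (-92, 234, 288.8).
Normal n = (W-1→W-2) × (W-1→W-3) = (-3159.2, 10327.2, -9374).
So ∂z/∂E = −n_x/n_z = −0.33702 and ∂z/∂N = −n_y/n_z = 1.10169.
Gradient magnitude |∇z| = √(a² + b²) = √(0.11358 + 1.21371) = 1.15208.
True dip = arctan(1.15208) = 49.0°, dipping toward SSE (azimuth ≈ 163°).

49.0°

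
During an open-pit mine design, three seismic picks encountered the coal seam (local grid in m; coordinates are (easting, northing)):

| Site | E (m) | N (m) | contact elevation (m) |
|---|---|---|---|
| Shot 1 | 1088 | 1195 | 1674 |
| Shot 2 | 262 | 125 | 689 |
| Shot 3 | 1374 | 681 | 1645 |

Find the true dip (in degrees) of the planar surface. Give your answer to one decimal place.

37.7°

Two edge vectors: Shot 1→Shot 2 = (-826, -1070, -985), Shot 1→Shot 3 = (286, -514, -29).
Normal n = (Shot 1→Shot 2) × (Shot 1→Shot 3) = (-475260, -305664, 730584).
So ∂z/∂E = −n_x/n_z = 0.65052 and ∂z/∂N = −n_y/n_z = 0.41838.
Gradient magnitude |∇z| = √(a² + b²) = √(0.42318 + 0.17504) = 0.77345.
True dip = arctan(0.77345) = 37.7°, dipping toward WSW (azimuth ≈ 237°).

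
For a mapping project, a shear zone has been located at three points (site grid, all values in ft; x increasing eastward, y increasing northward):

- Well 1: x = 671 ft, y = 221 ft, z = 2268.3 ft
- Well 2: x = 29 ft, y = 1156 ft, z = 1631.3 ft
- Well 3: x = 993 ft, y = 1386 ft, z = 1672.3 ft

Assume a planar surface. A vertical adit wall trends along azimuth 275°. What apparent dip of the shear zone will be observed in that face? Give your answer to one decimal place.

12.6°

Let the plane be z = a·x + b·y + c.
Well 2−Well 1: −642a + 935b = −637;  Well 3−Well 1: 322a + 1165b = −596.
Solving gives a = 0.17621, b = −0.56029.
Unit vector along 275° is (sin 275°, cos 275°) = (-0.9962, 0.0872).
Slope in that direction = a·(-0.9962) + b·(0.0872) = −0.22437.
Apparent dip = arctan|0.22437| = 12.6° (true dip is 30.4°, so apparent ≤ true as expected).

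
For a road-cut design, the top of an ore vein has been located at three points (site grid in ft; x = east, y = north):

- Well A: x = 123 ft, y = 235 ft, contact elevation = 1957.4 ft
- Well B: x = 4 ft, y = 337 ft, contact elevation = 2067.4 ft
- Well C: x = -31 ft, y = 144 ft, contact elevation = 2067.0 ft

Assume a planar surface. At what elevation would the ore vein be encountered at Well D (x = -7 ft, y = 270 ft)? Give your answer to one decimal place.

2066.3 ft

Two edge vectors: Well A→Well B = (-119, 102, 110), Well A→Well C = (-154, -91, 109.6).
Normal n = (Well A→Well B) × (Well A→Well C) = (21189.2, -3897.6, 26537).
So ∂z/∂x = −n_x/n_z = −0.79848 and ∂z/∂y = −n_y/n_z = 0.14687.
Intercept c from Well A: 1957.4 + 98.21 − 34.52 = 2021.10.
At (-7, 270): z = 5.6 + 39.7 + 2021.10 = 2066.3 ft.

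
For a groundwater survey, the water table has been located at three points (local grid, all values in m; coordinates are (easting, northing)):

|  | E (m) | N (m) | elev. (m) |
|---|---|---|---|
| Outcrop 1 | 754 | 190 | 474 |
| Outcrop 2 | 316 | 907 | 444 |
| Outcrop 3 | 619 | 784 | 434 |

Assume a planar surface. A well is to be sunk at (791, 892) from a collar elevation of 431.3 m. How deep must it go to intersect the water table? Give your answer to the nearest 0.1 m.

17.6 m

Let the plane be z = a·E + b·N + c.
Outcrop 2−Outcrop 1: −438a + 717b = −30;  Outcrop 3−Outcrop 1: −135a + 594b = −40.
Solving gives a = −0.06647, b = −0.08245.
Then c = 474 − a·754 − b·190 = 539.78.
At (791, 892): z_contact = −52.58 − 73.54 + 539.78 = 413.66 m.
Depth below ground = 431.3 − 413.66 = 17.6 m.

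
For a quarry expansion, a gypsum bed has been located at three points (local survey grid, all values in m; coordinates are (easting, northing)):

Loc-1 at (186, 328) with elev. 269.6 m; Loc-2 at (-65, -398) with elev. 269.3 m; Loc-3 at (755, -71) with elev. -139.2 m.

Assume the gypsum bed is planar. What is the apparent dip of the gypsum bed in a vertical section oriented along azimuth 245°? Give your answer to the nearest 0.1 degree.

23.7°

Two edge vectors: Loc-1→Loc-2 = (-251, -726, -0.3), Loc-1→Loc-3 = (569, -399, -408.8).
Normal n = (Loc-1→Loc-2) × (Loc-1→Loc-3) = (296669.1, -102779.5, 513243).
So ∂z/∂E = −n_x/n_z = −0.57803 and ∂z/∂N = −n_y/n_z = 0.20026.
Unit vector along 245° is (sin 245°, cos 245°) = (-0.9063, -0.4226).
Slope in that direction = a·(-0.9063) + b·(-0.4226) = 0.43924.
Apparent dip = arctan|0.43924| = 23.7° (true dip is 31.5°, so apparent ≤ true as expected).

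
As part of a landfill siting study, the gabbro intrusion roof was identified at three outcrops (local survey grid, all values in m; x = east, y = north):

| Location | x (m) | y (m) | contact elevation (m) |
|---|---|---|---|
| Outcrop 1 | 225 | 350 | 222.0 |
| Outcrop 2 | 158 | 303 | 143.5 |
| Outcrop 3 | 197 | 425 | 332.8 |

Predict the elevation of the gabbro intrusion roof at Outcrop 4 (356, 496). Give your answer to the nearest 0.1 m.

457.6 m

Two edge vectors: Outcrop 1→Outcrop 2 = (-67, -47, -78.5), Outcrop 1→Outcrop 3 = (-28, 75, 110.8).
Normal n = (Outcrop 1→Outcrop 2) × (Outcrop 1→Outcrop 3) = (679.9, 9621.6, -6341).
So ∂z/∂x = −n_x/n_z = 0.10722 and ∂z/∂y = −n_y/n_z = 1.51736.
Intercept c from Outcrop 1: 222 − 24.13 − 531.08 = −333.20.
At (356, 496): z = 38.2 + 752.6 − 333.20 = 457.6 m.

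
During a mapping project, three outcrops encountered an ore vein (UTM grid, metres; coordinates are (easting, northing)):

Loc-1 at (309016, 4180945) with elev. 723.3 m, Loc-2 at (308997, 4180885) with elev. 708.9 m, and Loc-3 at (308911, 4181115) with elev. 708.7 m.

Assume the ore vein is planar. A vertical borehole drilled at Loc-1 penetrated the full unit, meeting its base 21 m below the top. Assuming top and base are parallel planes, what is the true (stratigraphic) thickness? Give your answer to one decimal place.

19.7 m

Two edge vectors: Loc-1→Loc-2 = (-19, -60, -14.4), Loc-1→Loc-3 = (-105, 170, -14.6).
Normal n = (Loc-1→Loc-2) × (Loc-1→Loc-3) = (3324, 1234.6, -9530).
So ∂z/∂E = −n_x/n_z = 0.34879 and ∂z/∂N = −n_y/n_z = 0.12955.
|∇z| = √(a²+b²) = 0.37207, so dip δ = arctan(0.37207) = 20.41°.
True thickness = vertical thickness × cos δ = 21 × cos 20.41° = 19.7 m.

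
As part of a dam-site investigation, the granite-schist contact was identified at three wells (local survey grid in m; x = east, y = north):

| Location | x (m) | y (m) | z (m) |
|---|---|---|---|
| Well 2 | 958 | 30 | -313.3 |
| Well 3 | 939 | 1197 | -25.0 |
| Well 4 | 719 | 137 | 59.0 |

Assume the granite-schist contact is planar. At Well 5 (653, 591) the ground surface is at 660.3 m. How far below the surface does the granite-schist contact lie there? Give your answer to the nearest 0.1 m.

Two edge vectors: Well 2→Well 3 = (-19, 1167, 288.3), Well 2→Well 4 = (-239, 107, 372.3).
Normal n = (Well 2→Well 3) × (Well 2→Well 4) = (403626, -61830, 276880).
So ∂z/∂x = −n_x/n_z = −1.457765 and ∂z/∂y = −n_y/n_z = 0.223310.
Intercept c from Well 2: -313.3 + 1396.54 − 6.70 = 1076.54.
At (653, 591): z_contact = −951.92 + 131.98 + 1076.54 = 256.60 m.
Depth below ground = 660.3 − 256.60 = 403.7 m.

403.7 m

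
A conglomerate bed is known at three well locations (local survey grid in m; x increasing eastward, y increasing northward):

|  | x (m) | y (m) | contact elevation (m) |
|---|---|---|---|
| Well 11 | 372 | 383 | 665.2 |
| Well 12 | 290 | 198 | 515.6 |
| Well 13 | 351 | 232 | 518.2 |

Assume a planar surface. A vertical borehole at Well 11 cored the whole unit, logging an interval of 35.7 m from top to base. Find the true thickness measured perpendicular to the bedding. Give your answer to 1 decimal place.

23.1 m

Let the plane be z = a·x + b·y + c.
Well 12−Well 11: −82a − 185b = −149.6;  Well 13−Well 11: −21a − 151b = −147.
Solving gives a = −0.54200, b = 1.04889.
|∇z| = √(a²+b²) = 1.18065, so dip δ = arctan(1.18065) = 49.74°.
True thickness = vertical thickness × cos δ = 35.7 × cos 49.74° = 23.1 m.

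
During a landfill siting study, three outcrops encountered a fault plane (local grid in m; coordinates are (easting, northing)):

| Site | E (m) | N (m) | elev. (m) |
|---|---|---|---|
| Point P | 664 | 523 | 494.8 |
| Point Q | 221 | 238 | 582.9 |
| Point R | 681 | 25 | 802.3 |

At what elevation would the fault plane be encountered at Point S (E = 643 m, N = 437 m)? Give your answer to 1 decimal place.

543.3 m

Two edge vectors: Point P→Point Q = (-443, -285, 88.1), Point P→Point R = (17, -498, 307.5).
Normal n = (Point P→Point Q) × (Point P→Point R) = (-43763.7, 137720.2, 225459).
So ∂z/∂E = −n_x/n_z = 0.19411 and ∂z/∂N = −n_y/n_z = −0.61084.
Intercept c from Point P: 494.8 − 128.89 + 319.47 = 685.38.
At (643, 437): z = 124.8 − 266.9 + 685.38 = 543.3 m.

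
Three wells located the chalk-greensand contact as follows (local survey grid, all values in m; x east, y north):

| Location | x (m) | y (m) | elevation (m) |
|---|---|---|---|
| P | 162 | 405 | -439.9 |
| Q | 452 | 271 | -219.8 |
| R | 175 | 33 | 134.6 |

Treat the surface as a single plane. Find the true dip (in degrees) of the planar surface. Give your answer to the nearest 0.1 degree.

Two edge vectors: P→Q = (290, -134, 220.1), P→R = (13, -372, 574.5).
Normal n = (P→Q) × (P→R) = (4894.2, -163743.7, -106138).
So ∂z/∂x = −n_x/n_z = 0.04611 and ∂z/∂y = −n_y/n_z = −1.54274.
Gradient magnitude |∇z| = √(a² + b²) = √(0.00213 + 2.38006) = 1.54343.
True dip = arctan(1.54343) = 57.1°, dipping toward N (azimuth ≈ 358°).

57.1°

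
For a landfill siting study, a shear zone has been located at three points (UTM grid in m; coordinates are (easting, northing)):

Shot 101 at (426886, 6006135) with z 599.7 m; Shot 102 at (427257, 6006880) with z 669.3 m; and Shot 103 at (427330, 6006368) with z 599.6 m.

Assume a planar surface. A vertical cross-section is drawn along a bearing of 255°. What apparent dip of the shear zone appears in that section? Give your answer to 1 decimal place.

Two edge vectors: Shot 101→Shot 102 = (371, 745, 69.6), Shot 101→Shot 103 = (444, 233, -0.1).
Normal n = (Shot 101→Shot 102) × (Shot 101→Shot 103) = (-16291.3, 30939.5, -244337).
So ∂z/∂E = −n_x/n_z = −0.06668 and ∂z/∂N = −n_y/n_z = 0.12663.
Unit vector along 255° is (sin 255°, cos 255°) = (-0.9659, -0.2588).
Slope in that direction = a·(-0.9659) + b·(-0.2588) = 0.03163.
Apparent dip = arctan|0.03163| = 1.8° (true dip is 8.1°, so apparent ≤ true as expected).

1.8°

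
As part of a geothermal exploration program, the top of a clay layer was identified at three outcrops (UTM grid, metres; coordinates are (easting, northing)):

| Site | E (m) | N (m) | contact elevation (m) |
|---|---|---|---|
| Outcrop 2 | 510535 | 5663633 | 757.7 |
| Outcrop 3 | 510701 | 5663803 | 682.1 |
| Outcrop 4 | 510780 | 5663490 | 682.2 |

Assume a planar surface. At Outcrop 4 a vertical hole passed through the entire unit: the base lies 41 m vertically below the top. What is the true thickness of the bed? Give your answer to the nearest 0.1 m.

38.4 m

Two edge vectors: Outcrop 2→Outcrop 3 = (166, 170, -75.6), Outcrop 2→Outcrop 4 = (245, -143, -75.5).
Normal n = (Outcrop 2→Outcrop 3) × (Outcrop 2→Outcrop 4) = (-23645.8, -5989, -65388).
So ∂z/∂E = −n_x/n_z = −0.36162 and ∂z/∂N = −n_y/n_z = −0.09159.
|∇z| = √(a²+b²) = 0.37304, so dip δ = arctan(0.37304) = 20.46°.
True thickness = vertical thickness × cos δ = 41 × cos 20.46° = 38.4 m.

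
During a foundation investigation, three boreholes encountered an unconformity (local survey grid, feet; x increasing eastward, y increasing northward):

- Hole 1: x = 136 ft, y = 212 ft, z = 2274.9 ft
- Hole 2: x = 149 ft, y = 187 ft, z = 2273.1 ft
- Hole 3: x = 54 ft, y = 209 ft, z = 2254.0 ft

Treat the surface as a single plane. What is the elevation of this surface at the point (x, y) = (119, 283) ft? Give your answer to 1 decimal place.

2284.9 ft

Let the plane be z = a·x + b·y + c.
Hole 2−Hole 1: 13a − 25b = −1.8;  Hole 3−Hole 1: −82a − 3b = −20.9.
Solving gives a = 0.24753, b = 0.20072.
Then c = 2274.9 − a·136 − b·212 = 2198.68.
At (119, 283): z = 29.5 + 56.8 + 2198.68 = 2284.9 ft.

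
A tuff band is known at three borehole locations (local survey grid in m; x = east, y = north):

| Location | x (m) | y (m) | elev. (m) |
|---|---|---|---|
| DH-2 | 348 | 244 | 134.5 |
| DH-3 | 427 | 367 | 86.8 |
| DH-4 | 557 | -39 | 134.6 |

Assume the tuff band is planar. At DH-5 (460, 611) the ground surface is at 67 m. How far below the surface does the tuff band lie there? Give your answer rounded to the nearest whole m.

40 m

Two edge vectors: DH-2→DH-3 = (79, 123, -47.7), DH-2→DH-4 = (209, -283, 0.1).
Normal n = (DH-2→DH-3) × (DH-2→DH-4) = (-13486.8, -9977.2, -48064).
So ∂z/∂x = −n_x/n_z = −0.28060 and ∂z/∂y = −n_y/n_z = −0.20758.
Intercept c from DH-2: 134.5 + 97.65 + 50.65 = 282.80.
At (460, 611): z_contact = −129.1 − 126.8 + 282.80 = 26.9 m.
Depth below ground = 67 − 26.9 = 40 m.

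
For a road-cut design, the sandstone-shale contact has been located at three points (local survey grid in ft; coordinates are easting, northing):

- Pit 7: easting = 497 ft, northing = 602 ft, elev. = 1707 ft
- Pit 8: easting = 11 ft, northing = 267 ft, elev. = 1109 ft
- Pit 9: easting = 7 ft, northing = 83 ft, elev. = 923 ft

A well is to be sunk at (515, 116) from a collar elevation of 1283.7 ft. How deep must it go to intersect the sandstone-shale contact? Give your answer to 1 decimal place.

Let the plane be z = a·easting + b·northing + c.
Pit 8−Pit 7: −486a − 335b = −598;  Pit 9−Pit 7: −490a − 519b = −784.
Solving gives a = 0.54178, b = 0.99909.
Then c = 1707 − a·497 − b·602 = 836.28.
At (515, 116): z_contact = 279.02 + 115.89 + 836.28 = 1231.19 ft.
Depth below ground = 1283.7 − 1231.19 = 52.5 ft.

52.5 ft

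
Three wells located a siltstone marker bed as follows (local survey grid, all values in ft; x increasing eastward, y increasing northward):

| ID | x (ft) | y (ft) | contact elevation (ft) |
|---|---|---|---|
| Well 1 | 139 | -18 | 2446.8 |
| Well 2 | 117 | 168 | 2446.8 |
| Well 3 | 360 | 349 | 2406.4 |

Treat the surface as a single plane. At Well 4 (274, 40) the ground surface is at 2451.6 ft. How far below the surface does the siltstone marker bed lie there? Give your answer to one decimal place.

26.5 ft

Let the plane be z = a·x + b·y + c.
Well 2−Well 1: −22a + 186b = 0;  Well 3−Well 1: 221a + 367b = −40.4.
Solving gives a = −0.15279, b = −0.01807.
Then c = 2446.8 − a·139 − b·-18 = 2467.71.
At (274, 40): z_contact = −41.87 − 0.72 + 2467.71 = 2425.12 ft.
Depth below ground = 2451.6 − 2425.12 = 26.5 ft.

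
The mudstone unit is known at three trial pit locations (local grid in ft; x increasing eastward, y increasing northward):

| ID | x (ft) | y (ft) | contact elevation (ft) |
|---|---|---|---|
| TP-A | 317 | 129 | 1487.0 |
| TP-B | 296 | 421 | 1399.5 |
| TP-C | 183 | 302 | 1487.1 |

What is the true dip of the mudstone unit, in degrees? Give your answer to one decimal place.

28.4°

Two edge vectors: TP-A→TP-B = (-21, 292, -87.5), TP-A→TP-C = (-134, 173, 0.1).
Normal n = (TP-A→TP-B) × (TP-A→TP-C) = (15166.7, 11727.1, 35495).
So ∂z/∂x = −n_x/n_z = −0.42729 and ∂z/∂y = −n_y/n_z = −0.33039.
Gradient magnitude |∇z| = √(a² + b²) = √(0.18258 + 0.10916) = 0.54012.
True dip = arctan(0.54012) = 28.4°, dipping toward NE (azimuth ≈ 052°).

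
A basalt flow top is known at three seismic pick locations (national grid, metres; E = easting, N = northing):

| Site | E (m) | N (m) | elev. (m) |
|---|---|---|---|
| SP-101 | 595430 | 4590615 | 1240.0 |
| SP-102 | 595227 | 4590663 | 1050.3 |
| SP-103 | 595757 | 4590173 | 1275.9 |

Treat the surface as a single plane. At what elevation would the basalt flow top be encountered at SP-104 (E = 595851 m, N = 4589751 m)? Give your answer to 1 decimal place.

1068.1 m

Let the plane be z = a·E + b·N + c.
SP-102−SP-101: −203a + 48b = −189.7;  SP-103−SP-101: 327a − 442b = 35.9.
Solving gives a = 1.109336755, b = 0.739486695.
Then c = 1240 − a·595430 − b·4590615 = −4053991.10.
At (595851, 4589751): z = 660999.4 + 3394059.8 − 4053991.10 = 1068.1 m.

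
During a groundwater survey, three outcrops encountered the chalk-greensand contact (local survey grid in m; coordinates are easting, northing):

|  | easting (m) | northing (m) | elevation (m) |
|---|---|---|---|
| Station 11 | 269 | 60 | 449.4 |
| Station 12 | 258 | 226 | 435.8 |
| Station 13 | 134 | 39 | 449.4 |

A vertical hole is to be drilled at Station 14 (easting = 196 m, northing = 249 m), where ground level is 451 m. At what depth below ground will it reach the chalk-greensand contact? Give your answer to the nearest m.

Let the plane be z = a·easting + b·northing + c.
Station 12−Station 11: −11a + 166b = −13.6;  Station 13−Station 11: −135a − 21b = 0.
Solving gives a = 0.01261, b = −0.08109.
Then c = 449.4 − a·269 − b·60 = 450.87.
At (196, 249): z_contact = 2.5 − 20.2 + 450.87 = 433.2 m.
Depth below ground = 451 − 433.2 = 18 m.

18 m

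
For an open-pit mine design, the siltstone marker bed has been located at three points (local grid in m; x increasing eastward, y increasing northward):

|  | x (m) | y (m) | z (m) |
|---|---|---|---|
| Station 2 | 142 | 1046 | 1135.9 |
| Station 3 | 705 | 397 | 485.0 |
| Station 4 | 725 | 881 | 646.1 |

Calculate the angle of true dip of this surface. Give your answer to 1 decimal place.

39.4°

Let the plane be z = a·x + b·y + c.
Station 3−Station 2: 563a − 649b = −650.9;  Station 4−Station 2: 583a − 165b = −489.8.
Solving gives a = −0.73731, b = 0.36332.
Gradient magnitude |∇z| = √(a² + b²) = √(0.54363 + 0.13200) = 0.82197.
True dip = arctan(0.82197) = 39.4°, dipping toward ESE (azimuth ≈ 116°).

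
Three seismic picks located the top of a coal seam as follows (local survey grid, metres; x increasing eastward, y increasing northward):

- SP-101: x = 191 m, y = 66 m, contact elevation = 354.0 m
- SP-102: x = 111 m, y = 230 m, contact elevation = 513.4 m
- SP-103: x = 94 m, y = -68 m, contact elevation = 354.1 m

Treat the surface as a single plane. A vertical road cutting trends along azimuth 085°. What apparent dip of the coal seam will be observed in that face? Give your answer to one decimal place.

Let the plane be z = a·x + b·y + c.
SP-102−SP-101: −80a + 164b = 159.4;  SP-103−SP-101: −97a − 134b = 0.1.
Solving gives a = −0.80276, b = 0.58036.
Unit vector along 085° is (sin 85°, cos 85°) = (0.9962, 0.0872).
Slope in that direction = a·(0.9962) + b·(0.0872) = −0.74913.
Apparent dip = arctan|0.74913| = 36.8° (true dip is 44.7°, so apparent ≤ true as expected).

36.8°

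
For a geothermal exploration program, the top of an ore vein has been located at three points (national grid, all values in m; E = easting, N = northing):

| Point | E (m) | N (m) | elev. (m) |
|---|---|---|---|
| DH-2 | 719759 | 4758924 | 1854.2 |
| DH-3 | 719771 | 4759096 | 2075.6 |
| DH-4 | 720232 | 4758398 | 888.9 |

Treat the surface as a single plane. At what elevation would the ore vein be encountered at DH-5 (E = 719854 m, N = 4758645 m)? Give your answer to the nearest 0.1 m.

1430.3 m

Two edge vectors: DH-2→DH-3 = (12, 172, 221.4), DH-2→DH-4 = (473, -526, -965.3).
Normal n = (DH-2→DH-3) × (DH-2→DH-4) = (-49575.2, 116305.8, -87668).
So ∂z/∂E = −n_x/n_z = −0.565487977 and ∂z/∂N = −n_y/n_z = 1.326661952.
Intercept c from DH-2: 1854.2 + 407015.06 − 6313483.40 = −5904614.14.
At (719854, 4758645): z = −407068.8 + 6313113.3 − 5904614.14 = 1430.3 m.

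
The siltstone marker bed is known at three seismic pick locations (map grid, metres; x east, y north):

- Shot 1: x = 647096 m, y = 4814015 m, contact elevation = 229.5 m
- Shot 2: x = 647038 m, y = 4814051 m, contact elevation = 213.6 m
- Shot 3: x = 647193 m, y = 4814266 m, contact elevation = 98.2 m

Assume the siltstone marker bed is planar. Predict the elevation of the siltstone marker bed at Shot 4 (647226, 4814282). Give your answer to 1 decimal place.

Two edge vectors: Shot 1→Shot 2 = (-58, 36, -15.9), Shot 1→Shot 3 = (97, 251, -131.3).
Normal n = (Shot 1→Shot 2) × (Shot 1→Shot 3) = (-735.9, -9157.7, -18050).
So ∂z/∂x = −n_x/n_z = −0.040770083 and ∂z/∂y = −n_y/n_z = −0.507351801.
Intercept c from Shot 1: 229.5 + 26382.16 + 2442399.18 = 2469010.84.
At (647226, 4814282): z = −26387.5 − 2442534.6 + 2469010.84 = 88.7 m.

88.7 m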